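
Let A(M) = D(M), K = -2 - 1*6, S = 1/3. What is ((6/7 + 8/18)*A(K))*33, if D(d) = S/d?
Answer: -451/252 ≈ -1.7897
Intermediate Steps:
S = ⅓ (S = 1*(⅓) = ⅓ ≈ 0.33333)
D(d) = 1/(3*d)
K = -8 (K = -2 - 6 = -8)
A(M) = 1/(3*M)
((6/7 + 8/18)*A(K))*33 = ((6/7 + 8/18)*((⅓)/(-8)))*33 = ((6*(⅐) + 8*(1/18))*((⅓)*(-⅛)))*33 = ((6/7 + 4/9)*(-1/24))*33 = ((82/63)*(-1/24))*33 = -41/756*33 = -451/252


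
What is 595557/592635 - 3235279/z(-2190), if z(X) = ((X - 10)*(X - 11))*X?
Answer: 421163514026411/418969950762000 ≈ 1.0052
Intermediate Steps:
z(X) = X*(-11 + X)*(-10 + X) (z(X) = ((-10 + X)*(-11 + X))*X = ((-11 + X)*(-10 + X))*X = X*(-11 + X)*(-10 + X))
595557/592635 - 3235279/z(-2190) = 595557/592635 - 3235279*(-1/(2190*(110 + (-2190)**2 - 21*(-2190)))) = 595557*(1/592635) - 3235279*(-1/(2190*(110 + 4796100 + 45990))) = 198519/197545 - 3235279/((-2190*4842200)) = 198519/197545 - 3235279/(-10604418000) = 198519/197545 - 3235279*(-1/10604418000) = 198519/197545 + 3235279/10604418000 = 421163514026411/418969950762000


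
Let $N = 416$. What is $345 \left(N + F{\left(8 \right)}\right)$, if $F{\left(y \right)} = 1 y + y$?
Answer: $149040$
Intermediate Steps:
$F{\left(y \right)} = 2 y$ ($F{\left(y \right)} = y + y = 2 y$)
$345 \left(N + F{\left(8 \right)}\right) = 345 \left(416 + 2 \cdot 8\right) = 345 \left(416 + 16\right) = 345 \cdot 432 = 149040$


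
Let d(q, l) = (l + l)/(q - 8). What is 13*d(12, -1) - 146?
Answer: -305/2 ≈ -152.50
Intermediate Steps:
d(q, l) = 2*l/(-8 + q) (d(q, l) = (2*l)/(-8 + q) = 2*l/(-8 + q))
13*d(12, -1) - 146 = 13*(2*(-1)/(-8 + 12)) - 146 = 13*(2*(-1)/4) - 146 = 13*(2*(-1)*(¼)) - 146 = 13*(-½) - 146 = -13/2 - 146 = -305/2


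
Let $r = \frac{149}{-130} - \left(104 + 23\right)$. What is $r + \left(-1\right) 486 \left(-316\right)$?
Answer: $\frac{19948221}{130} \approx 1.5345 \cdot 10^{5}$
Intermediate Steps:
$r = - \frac{16659}{130}$ ($r = 149 \left(- \frac{1}{130}\right) - 127 = - \frac{149}{130} - 127 = - \frac{16659}{130} \approx -128.15$)
$r + \left(-1\right) 486 \left(-316\right) = - \frac{16659}{130} + \left(-1\right) 486 \left(-316\right) = - \frac{16659}{130} - -153576 = - \frac{16659}{130} + 153576 = \frac{19948221}{130}$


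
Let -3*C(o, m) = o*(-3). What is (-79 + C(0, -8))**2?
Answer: 6241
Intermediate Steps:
C(o, m) = o (C(o, m) = -o*(-3)/3 = -(-1)*o = o)
(-79 + C(0, -8))**2 = (-79 + 0)**2 = (-79)**2 = 6241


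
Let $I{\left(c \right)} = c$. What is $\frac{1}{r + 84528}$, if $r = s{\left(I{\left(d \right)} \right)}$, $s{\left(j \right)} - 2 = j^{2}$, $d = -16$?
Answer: $\frac{1}{84786} \approx 1.1794 \cdot 10^{-5}$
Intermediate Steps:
$s{\left(j \right)} = 2 + j^{2}$
$r = 258$ ($r = 2 + \left(-16\right)^{2} = 2 + 256 = 258$)
$\frac{1}{r + 84528} = \frac{1}{258 + 84528} = \frac{1}{84786}$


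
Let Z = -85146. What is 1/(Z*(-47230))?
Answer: 1/4021445580 ≈ 2.4867e-10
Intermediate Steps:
1/(Z*(-47230)) = 1/(-85146*(-47230)) = -1/85146*(-1/47230) = 1/4021445580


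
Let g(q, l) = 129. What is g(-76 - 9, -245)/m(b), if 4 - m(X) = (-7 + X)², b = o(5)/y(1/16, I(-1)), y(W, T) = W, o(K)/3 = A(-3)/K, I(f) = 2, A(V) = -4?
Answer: -1075/17143 ≈ -0.062708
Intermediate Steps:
o(K) = -12/K (o(K) = 3*(-4/K) = -12/K)
b = -192/5 (b = (-12/5)/(1/16) = (-12*⅕)/(1/16) = -12/5*16 = -192/5 ≈ -38.400)
m(X) = 4 - (-7 + X)²
g(-76 - 9, -245)/m(b) = 129/(4 - (-7 - 192/5)²) = 129/(4 - (-227/5)²) = 129/(4 - 1*51529/25) = 129/(4 - 51529/25) = 129/(-51429/25) = 129*(-25/51429) = -1075/17143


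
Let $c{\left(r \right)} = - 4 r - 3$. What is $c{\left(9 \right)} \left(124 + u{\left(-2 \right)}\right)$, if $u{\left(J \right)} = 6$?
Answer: $-5070$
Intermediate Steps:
$c{\left(r \right)} = -3 - 4 r$
$c{\left(9 \right)} \left(124 + u{\left(-2 \right)}\right) = \left(-3 - 36\right) \left(124 + 6\right) = \left(-3 - 36\right) 130 = \left(-39\right) 130 = -5070$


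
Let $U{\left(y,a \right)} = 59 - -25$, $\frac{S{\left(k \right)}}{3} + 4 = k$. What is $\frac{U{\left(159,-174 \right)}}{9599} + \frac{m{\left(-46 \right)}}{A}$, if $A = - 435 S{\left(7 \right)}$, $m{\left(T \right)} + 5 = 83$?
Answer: $- \frac{4826}{431955} \approx -0.011172$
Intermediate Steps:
$S{\left(k \right)} = -12 + 3 k$
$m{\left(T \right)} = 78$ ($m{\left(T \right)} = -5 + 83 = 78$)
$U{\left(y,a \right)} = 84$ ($U{\left(y,a \right)} = 59 + 25 = 84$)
$A = -3915$ ($A = - 435 \left(-12 + 3 \cdot 7\right) = - 435 \left(-12 + 21\right) = \left(-435\right) 9 = -3915$)
$\frac{U{\left(159,-174 \right)}}{9599} + \frac{m{\left(-46 \right)}}{A} = \frac{84}{9599} + \frac{78}{-3915} = 84 \cdot \frac{1}{9599} + 78 \left(- \frac{1}{3915}\right) = \frac{84}{9599} - \frac{26}{1305} = - \frac{4826}{431955}$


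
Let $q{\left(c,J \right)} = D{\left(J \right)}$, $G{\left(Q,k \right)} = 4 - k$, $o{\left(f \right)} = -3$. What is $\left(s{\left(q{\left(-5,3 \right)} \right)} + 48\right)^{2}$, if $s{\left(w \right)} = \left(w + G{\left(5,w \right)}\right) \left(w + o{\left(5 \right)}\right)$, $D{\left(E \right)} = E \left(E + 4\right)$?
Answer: $14400$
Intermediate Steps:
$D{\left(E \right)} = E \left(4 + E\right)$
$q{\left(c,J \right)} = J \left(4 + J\right)$
$s{\left(w \right)} = -12 + 4 w$ ($s{\left(w \right)} = \left(w - \left(-4 + w\right)\right) \left(w - 3\right) = 4 \left(-3 + w\right) = -12 + 4 w$)
$\left(s{\left(q{\left(-5,3 \right)} \right)} + 48\right)^{2} = \left(\left(-12 + 4 \cdot 3 \left(4 + 3\right)\right) + 48\right)^{2} = \left(\left(-12 + 4 \cdot 3 \cdot 7\right) + 48\right)^{2} = \left(\left(-12 + 4 \cdot 21\right) + 48\right)^{2} = \left(\left(-12 + 84\right) + 48\right)^{2} = \left(72 + 48\right)^{2} = 120^{2} = 14400$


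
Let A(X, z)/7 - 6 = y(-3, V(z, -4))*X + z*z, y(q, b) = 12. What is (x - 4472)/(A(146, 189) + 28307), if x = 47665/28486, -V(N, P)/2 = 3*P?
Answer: -127341727/8279740760 ≈ -0.015380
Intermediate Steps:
V(N, P) = -6*P
x = 47665/28486 (x = 47665*(1/28486) = 47665/28486 ≈ 1.6733)
A(X, z) = 42 + 7*z² + 84*X (A(X, z) = 42 + 7*(12*X + z*z) = 42 + 7*(12*X + z²) = 42 + 7*(z² + 12*X) = 42 + (7*z² + 84*X) = 42 + 7*z² + 84*X)
(x - 4472)/(A(146, 189) + 28307) = (47665/28486 - 4472)/((42 + 7*189² + 84*146) + 28307) = -127341727/(28486*((42 + 7*35721 + 12264) + 28307)) = -127341727/(28486*((42 + 250047 + 12264) + 28307)) = -127341727/(28486*(262353 + 28307)) = -127341727/28486/290660 = -127341727/28486*1/290660 = -127341727/8279740760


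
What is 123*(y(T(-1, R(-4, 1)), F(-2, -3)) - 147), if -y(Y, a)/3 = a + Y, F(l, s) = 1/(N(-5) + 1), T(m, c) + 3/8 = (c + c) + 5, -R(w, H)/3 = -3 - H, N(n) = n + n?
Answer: -228821/8 ≈ -28603.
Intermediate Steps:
N(n) = 2*n
R(w, H) = 9 + 3*H (R(w, H) = -3*(-3 - H) = 9 + 3*H)
T(m, c) = 37/8 + 2*c (T(m, c) = -3/8 + ((c + c) + 5) = -3/8 + (2*c + 5) = -3/8 + (5 + 2*c) = 37/8 + 2*c)
F(l, s) = -⅑ (F(l, s) = 1/(2*(-5) + 1) = 1/(-10 + 1) = 1/(-9) = -⅑)
y(Y, a) = -3*Y - 3*a (y(Y, a) = -3*(a + Y) = -3*(Y + a) = -3*Y - 3*a)
123*(y(T(-1, R(-4, 1)), F(-2, -3)) - 147) = 123*((-3*(37/8 + 2*(9 + 3*1)) - 3*(-⅑)) - 147) = 123*((-3*(37/8 + 2*(9 + 3)) + ⅓) - 147) = 123*((-3*(37/8 + 2*12) + ⅓) - 147) = 123*((-3*(37/8 + 24) + ⅓) - 147) = 123*((-3*229/8 + ⅓) - 147) = 123*((-687/8 + ⅓) - 147) = 123*(-2053/24 - 147) = 123*(-5581/24) = -228821/8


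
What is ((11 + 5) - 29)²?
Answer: 169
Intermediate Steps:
((11 + 5) - 29)² = (16 - 29)² = (-13)² = 169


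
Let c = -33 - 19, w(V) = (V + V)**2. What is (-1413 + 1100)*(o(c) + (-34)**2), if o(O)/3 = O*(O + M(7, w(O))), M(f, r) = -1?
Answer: -2949712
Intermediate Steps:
w(V) = 4*V**2 (w(V) = (2*V)**2 = 4*V**2)
c = -52
o(O) = 3*O*(-1 + O) (o(O) = 3*(O*(O - 1)) = 3*(O*(-1 + O)) = 3*O*(-1 + O))
(-1413 + 1100)*(o(c) + (-34)**2) = (-1413 + 1100)*(3*(-52)*(-1 - 52) + (-34)**2) = -313*(3*(-52)*(-53) + 1156) = -313*(8268 + 1156) = -313*9424 = -2949712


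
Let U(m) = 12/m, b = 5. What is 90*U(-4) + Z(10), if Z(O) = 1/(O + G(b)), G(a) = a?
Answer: -4049/15 ≈ -269.93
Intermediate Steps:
Z(O) = 1/(5 + O) (Z(O) = 1/(O + 5) = 1/(5 + O))
90*U(-4) + Z(10) = 90*(12/(-4)) + 1/(5 + 10) = 90*(12*(-1/4)) + 1/15 = 90*(-3) + 1/15 = -270 + 1/15 = -4049/15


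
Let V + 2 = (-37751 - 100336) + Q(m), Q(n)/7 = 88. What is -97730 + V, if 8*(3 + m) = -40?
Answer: -235203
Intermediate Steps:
m = -8 (m = -3 + (⅛)*(-40) = -3 - 5 = -8)
Q(n) = 616 (Q(n) = 7*88 = 616)
V = -137473 (V = -2 + ((-37751 - 100336) + 616) = -2 + (-138087 + 616) = -2 - 137471 = -137473)
-97730 + V = -97730 - 137473 = -235203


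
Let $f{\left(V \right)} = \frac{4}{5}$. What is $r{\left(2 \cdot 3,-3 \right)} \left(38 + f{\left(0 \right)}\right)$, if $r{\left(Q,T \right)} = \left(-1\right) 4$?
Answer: $- \frac{776}{5} \approx -155.2$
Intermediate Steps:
$r{\left(Q,T \right)} = -4$
$f{\left(V \right)} = \frac{4}{5}$ ($f{\left(V \right)} = 4 \cdot \frac{1}{5} = \frac{4}{5}$)
$r{\left(2 \cdot 3,-3 \right)} \left(38 + f{\left(0 \right)}\right) = - 4 \left(38 + \frac{4}{5}\right) = \left(-4\right) \frac{194}{5} = - \frac{776}{5}$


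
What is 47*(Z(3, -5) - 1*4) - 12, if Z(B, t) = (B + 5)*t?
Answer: -2080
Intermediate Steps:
Z(B, t) = t*(5 + B) (Z(B, t) = (5 + B)*t = t*(5 + B))
47*(Z(3, -5) - 1*4) - 12 = 47*(-5*(5 + 3) - 1*4) - 12 = 47*(-5*8 - 4) - 12 = 47*(-40 - 4) - 12 = 47*(-44) - 12 = -2068 - 12 = -2080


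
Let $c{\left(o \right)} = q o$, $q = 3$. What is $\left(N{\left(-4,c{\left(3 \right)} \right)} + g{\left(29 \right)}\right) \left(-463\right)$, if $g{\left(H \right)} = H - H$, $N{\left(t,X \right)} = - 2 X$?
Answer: $8334$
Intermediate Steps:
$c{\left(o \right)} = 3 o$
$g{\left(H \right)} = 0$
$\left(N{\left(-4,c{\left(3 \right)} \right)} + g{\left(29 \right)}\right) \left(-463\right) = \left(- 2 \cdot 3 \cdot 3 + 0\right) \left(-463\right) = \left(\left(-2\right) 9 + 0\right) \left(-463\right) = \left(-18 + 0\right) \left(-463\right) = \left(-18\right) \left(-463\right) = 8334$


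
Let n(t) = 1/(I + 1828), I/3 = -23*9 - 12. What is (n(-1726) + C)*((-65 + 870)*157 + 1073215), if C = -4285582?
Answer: -6020092458591600/1171 ≈ -5.1410e+12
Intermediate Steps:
I = -657 (I = 3*(-23*9 - 12) = 3*(-207 - 12) = 3*(-219) = -657)
n(t) = 1/1171 (n(t) = 1/(-657 + 1828) = 1/1171)
(n(-1726) + C)*((-65 + 870)*157 + 1073215) = (1/1171 - 4285582)*((-65 + 870)*157 + 1073215) = -5018416521*(805*157 + 1073215)/1171 = -5018416521*(126385 + 1073215)/1171 = -5018416521/1171*1199600 = -6020092458591600/1171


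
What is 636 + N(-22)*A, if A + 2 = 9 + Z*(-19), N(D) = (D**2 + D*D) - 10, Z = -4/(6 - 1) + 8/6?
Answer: -35486/15 ≈ -2365.7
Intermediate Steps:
Z = 8/15 (Z = -4/5 + 8*(1/6) = -4*1/5 + 4/3 = -4/5 + 4/3 = 8/15 ≈ 0.53333)
N(D) = -10 + 2*D**2 (N(D) = (D**2 + D**2) - 10 = 2*D**2 - 10 = -10 + 2*D**2)
A = -47/15 (A = -2 + (9 + (8/15)*(-19)) = -2 + (9 - 152/15) = -2 - 17/15 = -47/15 ≈ -3.1333)
636 + N(-22)*A = 636 + (-10 + 2*(-22)**2)*(-47/15) = 636 + (-10 + 2*484)*(-47/15) = 636 + (-10 + 968)*(-47/15) = 636 + 958*(-47/15) = 636 - 45026/15 = -35486/15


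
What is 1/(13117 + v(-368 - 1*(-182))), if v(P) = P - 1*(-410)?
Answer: 1/13341 ≈ 7.4957e-5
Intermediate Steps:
v(P) = 410 + P (v(P) = P + 410 = 410 + P)
1/(13117 + v(-368 - 1*(-182))) = 1/(13117 + (410 + (-368 - 1*(-182)))) = 1/(13117 + (410 + (-368 + 182))) = 1/(13117 + (410 - 186)) = 1/(13117 + 224) = 1/13341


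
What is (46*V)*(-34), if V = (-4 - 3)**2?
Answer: -76636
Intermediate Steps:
V = 49 (V = (-7)**2 = 49)
(46*V)*(-34) = (46*49)*(-34) = 2254*(-34) = -76636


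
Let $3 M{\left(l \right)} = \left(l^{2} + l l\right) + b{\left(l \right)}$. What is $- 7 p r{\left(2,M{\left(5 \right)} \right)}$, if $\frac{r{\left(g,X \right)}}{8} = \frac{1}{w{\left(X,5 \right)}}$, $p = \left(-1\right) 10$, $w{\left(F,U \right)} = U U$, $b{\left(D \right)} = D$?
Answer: $\frac{112}{5} \approx 22.4$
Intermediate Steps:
$w{\left(F,U \right)} = U^{2}$
$p = -10$
$M{\left(l \right)} = \frac{l}{3} + \frac{2 l^{2}}{3}$ ($M{\left(l \right)} = \frac{\left(l^{2} + l l\right) + l}{3} = \frac{\left(l^{2} + l^{2}\right) + l}{3} = \frac{2 l^{2} + l}{3} = \frac{l + 2 l^{2}}{3} = \frac{l}{3} + \frac{2 l^{2}}{3}$)
$r{\left(g,X \right)} = \frac{8}{25}$ ($r{\left(g,X \right)} = \frac{8}{5^{2}} = \frac{8}{25}$)
$- 7 p r{\left(2,M{\left(5 \right)} \right)} = \left(-7\right) \left(-10\right) \frac{8}{25} = 70 \cdot \frac{8}{25} = \frac{112}{5}$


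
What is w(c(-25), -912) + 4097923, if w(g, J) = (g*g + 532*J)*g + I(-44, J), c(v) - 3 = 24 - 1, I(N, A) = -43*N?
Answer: -8497393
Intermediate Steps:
c(v) = 26 (c(v) = 3 + (24 - 1) = 3 + 23 = 26)
w(g, J) = 1892 + g*(g**2 + 532*J) (w(g, J) = (g*g + 532*J)*g - 43*(-44) = (g**2 + 532*J)*g + 1892 = g*(g**2 + 532*J) + 1892 = 1892 + g*(g**2 + 532*J))
w(c(-25), -912) + 4097923 = (1892 + 26**3 + 532*(-912)*26) + 4097923 = (1892 + 17576 - 12614784) + 4097923 = -12595316 + 4097923 = -8497393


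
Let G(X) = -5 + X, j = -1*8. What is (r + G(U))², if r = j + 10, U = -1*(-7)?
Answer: 16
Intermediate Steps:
j = -8
U = 7
r = 2 (r = -8 + 10 = 2)
(r + G(U))² = (2 + (-5 + 7))² = (2 + 2)² = 4² = 16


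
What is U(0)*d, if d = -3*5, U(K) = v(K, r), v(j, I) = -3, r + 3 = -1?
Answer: 45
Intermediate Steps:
r = -4 (r = -3 - 1 = -4)
U(K) = -3
d = -15
U(0)*d = -3*(-15) = 45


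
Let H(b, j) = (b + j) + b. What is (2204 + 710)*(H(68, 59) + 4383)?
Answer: 13340292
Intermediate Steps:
H(b, j) = j + 2*b
(2204 + 710)*(H(68, 59) + 4383) = (2204 + 710)*((59 + 2*68) + 4383) = 2914*((59 + 136) + 4383) = 2914*(195 + 4383) = 2914*4578 = 13340292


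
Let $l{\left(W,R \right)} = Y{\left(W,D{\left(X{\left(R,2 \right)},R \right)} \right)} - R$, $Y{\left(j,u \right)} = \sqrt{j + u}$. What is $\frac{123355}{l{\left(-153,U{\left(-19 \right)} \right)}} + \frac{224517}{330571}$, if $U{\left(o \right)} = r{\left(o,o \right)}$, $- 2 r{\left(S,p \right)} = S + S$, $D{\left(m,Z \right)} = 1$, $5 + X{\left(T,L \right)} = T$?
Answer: $\frac{2 \left(- 20386659941 i + 224517 \sqrt{38}\right)}{330571 \left(2 \sqrt{38} + 19 i\right)} \approx -4568.0 - 2964.6 i$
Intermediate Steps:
$X{\left(T,L \right)} = -5 + T$
$r{\left(S,p \right)} = - S$ ($r{\left(S,p \right)} = - \frac{S + S}{2} = - \frac{2 S}{2} = - S$)
$U{\left(o \right)} = - o$
$l{\left(W,R \right)} = \sqrt{1 + W} - R$ ($l{\left(W,R \right)} = \sqrt{W + 1} - R = \sqrt{1 + W} - R$)
$\frac{123355}{l{\left(-153,U{\left(-19 \right)} \right)}} + \frac{224517}{330571} = \frac{123355}{\sqrt{1 - 153} - \left(-1\right) \left(-19\right)} + \frac{224517}{330571} = \frac{123355}{\sqrt{-152} - 19} + 224517 \cdot \frac{1}{330571} = \frac{123355}{2 i \sqrt{38} - 19} + \frac{224517}{330571} = \frac{123355}{-19 + 2 i \sqrt{38}} + \frac{224517}{330571} = \frac{224517}{330571} + \frac{123355}{-19 + 2 i \sqrt{38}}$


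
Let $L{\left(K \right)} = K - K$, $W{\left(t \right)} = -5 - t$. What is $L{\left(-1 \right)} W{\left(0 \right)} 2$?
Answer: $0$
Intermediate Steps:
$L{\left(K \right)} = 0$
$L{\left(-1 \right)} W{\left(0 \right)} 2 = 0 \left(-5 - 0\right) 2 = 0 \left(-5 + 0\right) 2 = 0 \left(-5\right) 2 = 0 \cdot 2 = 0$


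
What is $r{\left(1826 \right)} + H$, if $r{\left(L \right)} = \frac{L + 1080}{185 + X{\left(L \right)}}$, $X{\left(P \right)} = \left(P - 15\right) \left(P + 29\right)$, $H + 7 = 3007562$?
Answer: $\frac{5052075852678}{1679795} \approx 3.0076 \cdot 10^{6}$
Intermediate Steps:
$H = 3007555$ ($H = -7 + 3007562 = 3007555$)
$X{\left(P \right)} = \left(-15 + P\right) \left(29 + P\right)$
$r{\left(L \right)} = \frac{1080 + L}{-250 + L^{2} + 14 L}$ ($r{\left(L \right)} = \frac{L + 1080}{185 + \left(-435 + L^{2} + 14 L\right)} = \frac{1080 + L}{-250 + L^{2} + 14 L}$)
$r{\left(1826 \right)} + H = \frac{1080 + 1826}{-250 + 1826^{2} + 14 \cdot 1826} + 3007555 = \frac{1}{-250 + 3334276 + 25564} \cdot 2906 + 3007555 = \frac{1}{3359590} \cdot 2906 + 3007555 = \frac{1453}{1679795} + 3007555 = \frac{5052075852678}{1679795}$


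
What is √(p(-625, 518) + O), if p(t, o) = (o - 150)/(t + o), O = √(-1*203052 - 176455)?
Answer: √(-39376 + 11449*I*√379507)/107 ≈ 17.502 + 17.6*I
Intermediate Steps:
O = I*√379507 (O = √(-203052 - 176455) = √(-379507) = I*√379507 ≈ 616.04*I)
p(t, o) = (-150 + o)/(o + t)
√(p(-625, 518) + O) = √((-150 + 518)/(518 - 625) + I*√379507) = √(368/(-107) + I*√379507) = √(-1/107*368 + I*√379507) = √(-368/107 + I*√379507)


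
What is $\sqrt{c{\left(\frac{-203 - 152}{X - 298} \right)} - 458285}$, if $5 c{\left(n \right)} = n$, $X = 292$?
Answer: $\frac{i \sqrt{16497834}}{6} \approx 676.96 i$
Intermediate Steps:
$c{\left(n \right)} = \frac{n}{5}$
$\sqrt{c{\left(\frac{-203 - 152}{X - 298} \right)} - 458285} = \sqrt{\frac{\left(-203 - 152\right) \frac{1}{292 - 298}}{5} - 458285} = \sqrt{\frac{\left(-203 - 152\right) \frac{1}{-6}}{5} - 458285} = \sqrt{\frac{\left(-203 - 152\right) \left(- \frac{1}{6}\right)}{5} - 458285} = \sqrt{\frac{\left(-355\right) \left(- \frac{1}{6}\right)}{5} - 458285} = \sqrt{\frac{1}{5} \cdot \frac{355}{6} - 458285} = \sqrt{\frac{71}{6} - 458285} = \sqrt{- \frac{2749639}{6}} = \frac{i \sqrt{16497834}}{6}$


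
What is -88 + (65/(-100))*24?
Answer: -518/5 ≈ -103.60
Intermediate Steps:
-88 + (65/(-100))*24 = -88 + (65*(-1/100))*24 = -88 - 13/20*24 = -88 - 78/5 = -518/5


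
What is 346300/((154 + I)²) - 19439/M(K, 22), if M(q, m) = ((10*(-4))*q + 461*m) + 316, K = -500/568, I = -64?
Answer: 2468203645/60346458 ≈ 40.901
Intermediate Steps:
K = -125/142 (K = -500*1/568 = -125/142 ≈ -0.88028)
M(q, m) = 316 - 40*q + 461*m (M(q, m) = (-40*q + 461*m) + 316 = 316 - 40*q + 461*m)
346300/((154 + I)²) - 19439/M(K, 22) = 346300/((154 - 64)²) - 19439/(316 - 40*(-125/142) + 461*22) = 346300/(90²) - 19439/(316 + 2500/71 + 10142) = 346300/8100 - 19439/745018/71 = 346300*(1/8100) - 19439*71/745018 = 3463/81 - 1380169/745018 = 2468203645/60346458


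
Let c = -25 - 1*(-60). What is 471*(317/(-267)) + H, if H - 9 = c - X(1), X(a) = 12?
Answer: -46921/89 ≈ -527.20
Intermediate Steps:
c = 35 (c = -25 + 60 = 35)
H = 32 (H = 9 + (35 - 1*12) = 9 + (35 - 12) = 9 + 23 = 32)
471*(317/(-267)) + H = 471*(317/(-267)) + 32 = 471*(317*(-1/267)) + 32 = 471*(-317/267) + 32 = -49769/89 + 32 = -46921/89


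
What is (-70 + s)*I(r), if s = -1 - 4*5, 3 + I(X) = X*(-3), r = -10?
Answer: -2457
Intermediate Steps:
I(X) = -3 - 3*X (I(X) = -3 + X*(-3) = -3 - 3*X)
s = -21 (s = -1 - 20 = -21)
(-70 + s)*I(r) = (-70 - 21)*(-3 - 3*(-10)) = -91*(-3 + 30) = -91*27 = -2457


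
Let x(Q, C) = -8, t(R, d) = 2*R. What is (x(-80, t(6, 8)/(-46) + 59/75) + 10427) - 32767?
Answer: -22348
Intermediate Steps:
(x(-80, t(6, 8)/(-46) + 59/75) + 10427) - 32767 = (-8 + 10427) - 32767 = 10419 - 32767 = -22348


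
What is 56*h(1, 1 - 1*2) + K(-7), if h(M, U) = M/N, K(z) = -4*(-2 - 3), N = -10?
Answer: 72/5 ≈ 14.400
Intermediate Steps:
K(z) = 20 (K(z) = -4*(-5) = 20)
h(M, U) = -M/10 (h(M, U) = M/(-10) = M*(-⅒) = -M/10)
56*h(1, 1 - 1*2) + K(-7) = 56*(-⅒*1) + 20 = 56*(-⅒) + 20 = -28/5 + 20 = 72/5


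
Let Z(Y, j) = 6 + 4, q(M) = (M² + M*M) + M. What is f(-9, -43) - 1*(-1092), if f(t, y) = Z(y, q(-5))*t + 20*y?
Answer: 142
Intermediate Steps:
q(M) = M + 2*M² (q(M) = (M² + M²) + M = 2*M² + M = M + 2*M²)
Z(Y, j) = 10
f(t, y) = 10*t + 20*y
f(-9, -43) - 1*(-1092) = (10*(-9) + 20*(-43)) - 1*(-1092) = (-90 - 860) + 1092 = -950 + 1092 = 142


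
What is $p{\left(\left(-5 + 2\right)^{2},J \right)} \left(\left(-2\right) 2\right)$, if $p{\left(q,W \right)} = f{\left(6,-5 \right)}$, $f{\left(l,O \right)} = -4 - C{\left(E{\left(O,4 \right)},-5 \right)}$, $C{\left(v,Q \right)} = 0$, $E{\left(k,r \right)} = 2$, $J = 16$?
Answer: $16$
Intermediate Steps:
$f{\left(l,O \right)} = -4$ ($f{\left(l,O \right)} = -4 - 0 = -4 + 0 = -4$)
$p{\left(q,W \right)} = -4$
$p{\left(\left(-5 + 2\right)^{2},J \right)} \left(\left(-2\right) 2\right) = - 4 \left(\left(-2\right) 2\right) = \left(-4\right) \left(-4\right) = 16$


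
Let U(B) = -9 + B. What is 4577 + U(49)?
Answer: 4617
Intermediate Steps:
4577 + U(49) = 4577 + (-9 + 49) = 4577 + 40 = 4617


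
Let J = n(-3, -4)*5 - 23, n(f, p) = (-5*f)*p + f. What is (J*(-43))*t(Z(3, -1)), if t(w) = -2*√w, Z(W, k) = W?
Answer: -29068*√3 ≈ -50347.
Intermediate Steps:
n(f, p) = f - 5*f*p (n(f, p) = -5*f*p + f = f - 5*f*p)
J = -338 (J = -3*(1 - 5*(-4))*5 - 23 = -3*(1 + 20)*5 - 23 = -3*21*5 - 23 = -63*5 - 23 = -315 - 23 = -338)
(J*(-43))*t(Z(3, -1)) = (-338*(-43))*(-2*√3) = 14534*(-2*√3) = -29068*√3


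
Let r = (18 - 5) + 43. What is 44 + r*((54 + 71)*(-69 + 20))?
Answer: -342956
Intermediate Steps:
r = 56 (r = 13 + 43 = 56)
44 + r*((54 + 71)*(-69 + 20)) = 44 + 56*((54 + 71)*(-69 + 20)) = 44 + 56*(125*(-49)) = 44 + 56*(-6125) = 44 - 343000 = -342956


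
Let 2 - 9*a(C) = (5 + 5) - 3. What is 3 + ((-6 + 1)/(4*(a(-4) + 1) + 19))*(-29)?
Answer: 1866/187 ≈ 9.9786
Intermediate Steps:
a(C) = -5/9 (a(C) = 2/9 - ((5 + 5) - 3)/9 = 2/9 - (10 - 3)/9 = 2/9 - ⅑*7 = 2/9 - 7/9 = -5/9)
3 + ((-6 + 1)/(4*(a(-4) + 1) + 19))*(-29) = 3 + ((-6 + 1)/(4*(-5/9 + 1) + 19))*(-29) = 3 - 5/(4*(4/9) + 19)*(-29) = 3 - 5/(16/9 + 19)*(-29) = 3 - 5/187/9*(-29) = 3 - 5*9/187*(-29) = 3 - 45/187*(-29) = 3 + 1305/187 = 1866/187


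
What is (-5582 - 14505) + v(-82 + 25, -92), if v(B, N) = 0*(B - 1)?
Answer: -20087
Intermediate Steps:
v(B, N) = 0 (v(B, N) = 0*(-1 + B) = 0)
(-5582 - 14505) + v(-82 + 25, -92) = (-5582 - 14505) + 0 = -20087 + 0 = -20087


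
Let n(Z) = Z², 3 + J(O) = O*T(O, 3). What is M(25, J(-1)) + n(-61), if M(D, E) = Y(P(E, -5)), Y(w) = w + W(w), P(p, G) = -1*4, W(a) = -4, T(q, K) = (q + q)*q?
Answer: 3713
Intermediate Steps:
T(q, K) = 2*q² (T(q, K) = (2*q)*q = 2*q²)
P(p, G) = -4
Y(w) = -4 + w (Y(w) = w - 4 = -4 + w)
J(O) = -3 + 2*O³ (J(O) = -3 + O*(2*O²) = -3 + 2*O³)
M(D, E) = -8 (M(D, E) = -4 - 4 = -8)
M(25, J(-1)) + n(-61) = -8 + (-61)² = -8 + 3721 = 3713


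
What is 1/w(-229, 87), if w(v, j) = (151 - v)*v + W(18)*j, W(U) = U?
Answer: -1/85454 ≈ -1.1702e-5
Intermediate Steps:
w(v, j) = 18*j + v*(151 - v) (w(v, j) = (151 - v)*v + 18*j = v*(151 - v) + 18*j = 18*j + v*(151 - v))
1/w(-229, 87) = 1/(-1*(-229)² + 18*87 + 151*(-229)) = 1/(-1*52441 + 1566 - 34579) = 1/(-52441 + 1566 - 34579) = 1/(-85454) = -1/85454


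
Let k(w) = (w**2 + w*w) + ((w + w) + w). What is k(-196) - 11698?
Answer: 64546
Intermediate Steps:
k(w) = 2*w**2 + 3*w (k(w) = (w**2 + w**2) + (2*w + w) = 2*w**2 + 3*w)
k(-196) - 11698 = -196*(3 + 2*(-196)) - 11698 = -196*(3 - 392) - 11698 = -196*(-389) - 11698 = 76244 - 11698 = 64546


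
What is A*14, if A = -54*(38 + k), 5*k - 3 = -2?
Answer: -144396/5 ≈ -28879.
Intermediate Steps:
k = ⅕ (k = ⅗ + (⅕)*(-2) = ⅗ - ⅖ = ⅕ ≈ 0.20000)
A = -10314/5 (A = -54*(38 + ⅕) = -54*191/5 = -10314/5 ≈ -2062.8)
A*14 = -10314/5*14 = -144396/5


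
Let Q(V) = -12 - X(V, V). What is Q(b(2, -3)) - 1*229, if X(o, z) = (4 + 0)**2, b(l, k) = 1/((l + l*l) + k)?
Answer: -257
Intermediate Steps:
b(l, k) = 1/(k + l + l**2) (b(l, k) = 1/((l + l**2) + k) = 1/(k + l + l**2))
X(o, z) = 16 (X(o, z) = 4**2 = 16)
Q(V) = -28 (Q(V) = -12 - 1*16 = -12 - 16 = -28)
Q(b(2, -3)) - 1*229 = -28 - 1*229 = -28 - 229 = -257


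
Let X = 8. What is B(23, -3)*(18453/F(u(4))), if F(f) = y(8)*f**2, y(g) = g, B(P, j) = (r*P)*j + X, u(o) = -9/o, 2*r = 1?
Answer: -326003/27 ≈ -12074.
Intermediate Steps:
r = 1/2 (r = (1/2)*1 = 1/2 ≈ 0.50000)
B(P, j) = 8 + P*j/2 (B(P, j) = (P/2)*j + 8 = P*j/2 + 8 = 8 + P*j/2)
F(f) = 8*f**2
B(23, -3)*(18453/F(u(4))) = (8 + (1/2)*23*(-3))*(18453/((8*(-9/4)**2))) = (8 - 69/2)*(18453/((8*(-9*1/4)**2))) = -978009/(2*(8*(-9/4)**2)) = -978009/(2*(8*(81/16))) = -978009/(2*81/2) = -978009*2/(2*81) = -53/2*12302/27 = -326003/27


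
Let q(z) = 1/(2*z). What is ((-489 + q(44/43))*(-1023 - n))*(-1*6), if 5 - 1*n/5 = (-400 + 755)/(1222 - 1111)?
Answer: -4924518917/1628 ≈ -3.0249e+6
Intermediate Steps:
q(z) = 1/(2*z)
n = 1000/111 (n = 25 - 5*(-400 + 755)/(1222 - 1111) = 25 - 1775/111 = 1000/111 ≈ 9.0090)
((-489 + q(44/43))*(-1023 - n))*(-1*6) = ((-489 + 1/(2*((44/43))))*(-1023 - 1*1000/111))*(-1*6) = ((-489 + 1/(2*((44*(1/43)))))*(-1023 - 1000/111))*(-6) = ((-489 + 1/(2*(44/43)))*(-114553/111))*(-6) = ((-489 + (1/2)*(43/44))*(-114553/111))*(-6) = ((-489 + 43/88)*(-114553/111))*(-6) = -42989/88*(-114553/111)*(-6) = (4924518917/9768)*(-6) = -4924518917/1628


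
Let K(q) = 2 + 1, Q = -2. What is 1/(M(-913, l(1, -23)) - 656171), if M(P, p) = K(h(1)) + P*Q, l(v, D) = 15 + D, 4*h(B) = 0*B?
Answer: -1/654342 ≈ -1.5283e-6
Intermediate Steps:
h(B) = 0 (h(B) = (0*B)/4 = (¼)*0 = 0)
K(q) = 3
M(P, p) = 3 - 2*P (M(P, p) = 3 + P*(-2) = 3 - 2*P)
1/(M(-913, l(1, -23)) - 656171) = 1/((3 - 2*(-913)) - 656171) = 1/((3 + 1826) - 656171) = 1/(1829 - 656171) = 1/(-654342) = -1/654342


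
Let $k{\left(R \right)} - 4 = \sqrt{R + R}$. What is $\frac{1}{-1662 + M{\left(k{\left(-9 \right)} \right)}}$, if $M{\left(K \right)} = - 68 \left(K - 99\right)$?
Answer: $\frac{2399}{11552018} + \frac{51 i \sqrt{2}}{5776009} \approx 0.00020767 + 1.2487 \cdot 10^{-5} i$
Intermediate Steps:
$k{\left(R \right)} = 4 + \sqrt{2} \sqrt{R}$ ($k{\left(R \right)} = 4 + \sqrt{R + R} = 4 + \sqrt{2 R} = 4 + \sqrt{2} \sqrt{R}$)
$M{\left(K \right)} = 6732 - 68 K$ ($M{\left(K \right)} = - 68 \left(-99 + K\right) = 6732 - 68 K$)
$\frac{1}{-1662 + M{\left(k{\left(-9 \right)} \right)}} = \frac{1}{-1662 + \left(6732 - 68 \left(4 + \sqrt{2} \sqrt{-9}\right)\right)} = \frac{1}{-1662 + \left(6732 - 68 \left(4 + \sqrt{2} \cdot 3 i\right)\right)} = \frac{1}{-1662 + \left(6732 - 68 \left(4 + 3 i \sqrt{2}\right)\right)} = \frac{1}{-1662 + \left(6732 - \left(272 + 204 i \sqrt{2}\right)\right)} = \frac{1}{-1662 + \left(6460 - 204 i \sqrt{2}\right)} = \frac{1}{4798 - 204 i \sqrt{2}}$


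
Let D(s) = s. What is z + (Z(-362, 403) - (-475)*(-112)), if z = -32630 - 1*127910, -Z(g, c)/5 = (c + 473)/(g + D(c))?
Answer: -8767720/41 ≈ -2.1385e+5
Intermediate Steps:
Z(g, c) = -5*(473 + c)/(c + g) (Z(g, c) = -5*(c + 473)/(g + c) = -5*(473 + c)/(c + g))
z = -160540 (z = -32630 - 127910 = -160540)
z + (Z(-362, 403) - (-475)*(-112)) = -160540 + (5*(-473 - 1*403)/(403 - 362) - (-475)*(-112)) = -160540 + (5*(-473 - 403)/41 - 1*53200) = -160540 + (5*(1/41)*(-876) - 53200) = -160540 + (-4380/41 - 53200) = -160540 - 2185580/41 = -8767720/41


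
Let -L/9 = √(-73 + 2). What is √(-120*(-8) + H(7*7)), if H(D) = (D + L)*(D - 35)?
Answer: √(1646 - 126*I*√71) ≈ 42.454 - 12.504*I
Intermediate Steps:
L = -9*I*√71 (L = -9*√(-73 + 2) = -9*I*√71 ≈ -75.835*I)
H(D) = (-35 + D)*(D - 9*I*√71) (H(D) = (D - 9*I*√71)*(D - 35) = (D - 9*I*√71)*(-35 + D) = (-35 + D)*(D - 9*I*√71))
√(-120*(-8) + H(7*7)) = √(-120*(-8) + ((7*7)² - 245*7 + 315*I*√71 - 9*I*7*7*√71)) = √(960 + (49² - 35*49 + 315*I*√71 - 9*I*49*√71)) = √(960 + (2401 - 1715 + 315*I*√71 - 441*I*√71)) = √(960 + (686 - 126*I*√71)) = √(1646 - 126*I*√71)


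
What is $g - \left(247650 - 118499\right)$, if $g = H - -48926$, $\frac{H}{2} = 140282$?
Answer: $200339$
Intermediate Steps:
$H = 280564$ ($H = 2 \cdot 140282 = 280564$)
$g = 329490$ ($g = 280564 - -48926 = 280564 + 48926 = 329490$)
$g - \left(247650 - 118499\right) = 329490 - \left(247650 - 118499\right) = 329490 - 129151 = 200339$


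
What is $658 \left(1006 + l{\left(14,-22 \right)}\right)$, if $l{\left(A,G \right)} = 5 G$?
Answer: $589568$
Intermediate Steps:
$658 \left(1006 + l{\left(14,-22 \right)}\right) = 658 \left(1006 + 5 \left(-22\right)\right) = 658 \left(1006 - 110\right) = 658 \cdot 896 = 589568$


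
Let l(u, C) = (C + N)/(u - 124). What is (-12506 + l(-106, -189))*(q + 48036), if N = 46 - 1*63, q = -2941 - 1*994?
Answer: -63421074787/115 ≈ -5.5149e+8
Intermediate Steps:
q = -3935 (q = -2941 - 994 = -3935)
N = -17 (N = 46 - 63 = -17)
l(u, C) = (-17 + C)/(-124 + u) (l(u, C) = (C - 17)/(u - 124) = (-17 + C)/(-124 + u))
(-12506 + l(-106, -189))*(q + 48036) = (-12506 + (-17 - 189)/(-124 - 106))*(-3935 + 48036) = (-12506 - 206/(-230))*44101 = (-12506 - 1/230*(-206))*44101 = (-12506 + 103/115)*44101 = -1438087/115*44101 = -63421074787/115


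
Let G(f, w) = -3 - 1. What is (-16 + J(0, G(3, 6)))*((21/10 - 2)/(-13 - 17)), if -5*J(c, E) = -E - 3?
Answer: 27/500 ≈ 0.054000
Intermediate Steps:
G(f, w) = -4
J(c, E) = 3/5 + E/5 (J(c, E) = -(-E - 3)/5 = -(-3 - E)/5 = 3/5 + E/5)
(-16 + J(0, G(3, 6)))*((21/10 - 2)/(-13 - 17)) = (-16 + (3/5 + (1/5)*(-4)))*((21/10 - 2)/(-13 - 17)) = (-16 + (3/5 - 4/5))*((21*(1/10) - 2)/(-30)) = (-16 - 1/5)*((21/10 - 2)*(-1/30)) = -81*(-1)/(50*30) = -81/5*(-1/300) = 27/500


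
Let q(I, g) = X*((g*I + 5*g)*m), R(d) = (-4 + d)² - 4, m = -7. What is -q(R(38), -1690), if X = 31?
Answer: -424306610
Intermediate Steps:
R(d) = -4 + (-4 + d)²
q(I, g) = -1085*g - 217*I*g (q(I, g) = 31*((g*I + 5*g)*(-7)) = 31*((I*g + 5*g)*(-7)) = 31*((5*g + I*g)*(-7)) = 31*(-35*g - 7*I*g) = -1085*g - 217*I*g)
-q(R(38), -1690) = -(-217)*(-1690)*(5 + (-4 + (-4 + 38)²)) = -(-217)*(-1690)*(5 + (-4 + 34²)) = -(-217)*(-1690)*(5 + (-4 + 1156)) = -(-217)*(-1690)*(5 + 1152) = -(-217)*(-1690)*1157 = -1*424306610 = -424306610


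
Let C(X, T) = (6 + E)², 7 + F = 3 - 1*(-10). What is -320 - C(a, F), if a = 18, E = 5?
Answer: -441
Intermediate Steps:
F = 6 (F = -7 + (3 - 1*(-10)) = -7 + (3 + 10) = -7 + 13 = 6)
C(X, T) = 121 (C(X, T) = (6 + 5)² = 11² = 121)
-320 - C(a, F) = -320 - 1*121 = -320 - 121 = -441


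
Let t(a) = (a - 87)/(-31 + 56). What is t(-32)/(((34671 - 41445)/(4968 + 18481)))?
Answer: 2790431/169350 ≈ 16.477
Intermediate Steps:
t(a) = -87/25 + a/25 (t(a) = (-87 + a)/25 = (-87 + a)*(1/25) = -87/25 + a/25)
t(-32)/(((34671 - 41445)/(4968 + 18481))) = (-87/25 + (1/25)*(-32))/(((34671 - 41445)/(4968 + 18481))) = (-87/25 - 32/25)/((-6774/23449)) = -119/(25*((-6774*1/23449))) = -119/(25*(-6774/23449)) = -119/25*(-23449/6774) = 2790431/169350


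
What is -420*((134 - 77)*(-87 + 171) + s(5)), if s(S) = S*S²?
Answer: -2063460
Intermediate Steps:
s(S) = S³
-420*((134 - 77)*(-87 + 171) + s(5)) = -420*((134 - 77)*(-87 + 171) + 5³) = -420*(57*84 + 125) = -420*(4788 + 125) = -420*4913 = -2063460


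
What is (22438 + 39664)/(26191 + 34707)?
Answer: 31051/30449 ≈ 1.0198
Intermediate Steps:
(22438 + 39664)/(26191 + 34707) = 62102/60898 = 62102*(1/60898) = 31051/30449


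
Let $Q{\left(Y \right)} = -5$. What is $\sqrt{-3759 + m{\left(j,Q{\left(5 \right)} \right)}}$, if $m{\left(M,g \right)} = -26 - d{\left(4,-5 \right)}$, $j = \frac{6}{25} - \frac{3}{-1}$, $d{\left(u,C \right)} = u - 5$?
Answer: $2 i \sqrt{946} \approx 61.514 i$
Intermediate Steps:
$d{\left(u,C \right)} = -5 + u$ ($d{\left(u,C \right)} = u - 5 = -5 + u$)
$j = \frac{81}{25}$ ($j = 6 \cdot \frac{1}{25} - -3 = \frac{6}{25} + 3 = \frac{81}{25} \approx 3.24$)
$m{\left(M,g \right)} = -25$ ($m{\left(M,g \right)} = -26 - \left(-5 + 4\right) = -26 - -1 = -26 + 1 = -25$)
$\sqrt{-3759 + m{\left(j,Q{\left(5 \right)} \right)}} = \sqrt{-3759 - 25} = \sqrt{-3784} = 2 i \sqrt{946}$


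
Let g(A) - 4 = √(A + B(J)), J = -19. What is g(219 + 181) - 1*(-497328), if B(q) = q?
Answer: 497332 + √381 ≈ 4.9735e+5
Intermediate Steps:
g(A) = 4 + √(-19 + A) (g(A) = 4 + √(A - 19) = 4 + √(-19 + A))
g(219 + 181) - 1*(-497328) = (4 + √(-19 + (219 + 181))) - 1*(-497328) = (4 + √(-19 + 400)) + 497328 = (4 + √381) + 497328 = 497332 + √381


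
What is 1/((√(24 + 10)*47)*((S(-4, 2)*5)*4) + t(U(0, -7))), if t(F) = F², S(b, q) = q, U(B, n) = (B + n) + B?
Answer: -49/120167199 + 1880*√34/120167199 ≈ 9.0817e-5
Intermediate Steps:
U(B, n) = n + 2*B
1/((√(24 + 10)*47)*((S(-4, 2)*5)*4) + t(U(0, -7))) = 1/((√(24 + 10)*47)*((2*5)*4) + (-7 + 2*0)²) = 1/((√34*47)*(10*4) + (-7 + 0)²) = 1/((47*√34)*40 + (-7)²) = 1/(1880*√34 + 49) = 1/(49 + 1880*√34)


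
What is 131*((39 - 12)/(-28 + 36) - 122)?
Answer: -124319/8 ≈ -15540.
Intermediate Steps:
131*((39 - 12)/(-28 + 36) - 122) = 131*(27/8 - 122) = 131*(-949/8) = -124319/8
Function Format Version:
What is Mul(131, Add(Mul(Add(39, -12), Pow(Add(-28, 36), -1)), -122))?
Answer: Rational(-124319, 8) ≈ -15540.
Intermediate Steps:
Mul(131, Add(Mul(Add(39, -12), Pow(Add(-28, 36), -1)), -122)) = Mul(131, Add(Mul(27, Pow(8, -1)), -122)) = Mul(131, Add(Mul(27, Rational(1, 8)), -122)) = Mul(131, Add(Rational(27, 8), -122)) = Mul(131, Rational(-949, 8)) = Rational(-124319, 8)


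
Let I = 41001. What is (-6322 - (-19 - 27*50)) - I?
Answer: -45954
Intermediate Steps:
(-6322 - (-19 - 27*50)) - I = (-6322 - (-19 - 27*50)) - 1*41001 = (-6322 - (-19 - 1350)) - 41001 = (-6322 - 1*(-1369)) - 41001 = (-6322 + 1369) - 41001 = -4953 - 41001 = -45954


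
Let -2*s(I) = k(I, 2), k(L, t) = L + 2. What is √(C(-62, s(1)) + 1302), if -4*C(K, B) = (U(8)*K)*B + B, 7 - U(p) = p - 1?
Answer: √20838/4 ≈ 36.088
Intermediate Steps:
U(p) = 8 - p (U(p) = 7 - (p - 1) = 7 - (-1 + p) = 7 + (1 - p) = 8 - p)
k(L, t) = 2 + L
s(I) = -1 - I/2 (s(I) = -(2 + I)/2 = -1 - I/2)
C(K, B) = -B/4 (C(K, B) = -(((8 - 1*8)*K)*B + B)/4 = -(((8 - 8)*K)*B + B)/4 = -((0*K)*B + B)/4 = -(0*B + B)/4 = -(0 + B)/4 = -B/4)
√(C(-62, s(1)) + 1302) = √(-(-1 - ½*1)/4 + 1302) = √(-(-1 - ½)/4 + 1302) = √(-¼*(-3/2) + 1302) = √(3/8 + 1302) = √(10419/8) = √20838/4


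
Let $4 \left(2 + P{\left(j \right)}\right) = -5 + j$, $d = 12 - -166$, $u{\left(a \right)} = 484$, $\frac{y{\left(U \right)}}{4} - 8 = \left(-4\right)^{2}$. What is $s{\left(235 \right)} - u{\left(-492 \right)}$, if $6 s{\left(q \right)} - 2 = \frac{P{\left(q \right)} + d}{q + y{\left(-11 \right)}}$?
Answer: $- \frac{640219}{1324} \approx -483.55$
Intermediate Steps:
$y{\left(U \right)} = 96$ ($y{\left(U \right)} = 32 + 4 \left(-4\right)^{2} = 32 + 4 \cdot 16 = 32 + 64 = 96$)
$d = 178$ ($d = 12 + 166 = 178$)
$P{\left(j \right)} = - \frac{13}{4} + \frac{j}{4}$ ($P{\left(j \right)} = -2 + \frac{-5 + j}{4} = -2 + \left(- \frac{5}{4} + \frac{j}{4}\right) = - \frac{13}{4} + \frac{j}{4}$)
$s{\left(q \right)} = \frac{1}{3} + \frac{\frac{699}{4} + \frac{q}{4}}{6 \left(96 + q\right)}$ ($s{\left(q \right)} = \frac{1}{3} + \frac{\left(\left(- \frac{13}{4} + \frac{q}{4}\right) + 178\right) \frac{1}{q + 96}}{6} = \frac{1}{3} + \frac{\left(\frac{699}{4} + \frac{q}{4}\right) \frac{1}{96 + q}}{6} = \frac{1}{3} + \frac{\frac{1}{96 + q} \left(\frac{699}{4} + \frac{q}{4}\right)}{6} = \frac{1}{3} + \frac{\frac{699}{4} + \frac{q}{4}}{6 \left(96 + q\right)}$)
$s{\left(235 \right)} - u{\left(-492 \right)} = \frac{3 \left(163 + 235\right)}{8 \left(96 + 235\right)} - 484 = \frac{3}{8} \cdot \frac{1}{331} \cdot 398 - 484 = \frac{597}{1324} - 484 = - \frac{640219}{1324}$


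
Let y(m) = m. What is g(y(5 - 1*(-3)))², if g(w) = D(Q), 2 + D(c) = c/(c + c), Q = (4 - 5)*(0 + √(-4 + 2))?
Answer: 9/4 ≈ 2.2500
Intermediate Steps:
Q = -I*√2 (Q = -(0 + √(-2)) = -(0 + I*√2) = -I*√2 ≈ -1.4142*I)
D(c) = -3/2 (D(c) = -2 + c/(c + c) = -2 + c/((2*c)) = -2 + (1/(2*c))*c = -2 + ½ = -3/2)
g(w) = -3/2
g(y(5 - 1*(-3)))² = (-3/2)² = 9/4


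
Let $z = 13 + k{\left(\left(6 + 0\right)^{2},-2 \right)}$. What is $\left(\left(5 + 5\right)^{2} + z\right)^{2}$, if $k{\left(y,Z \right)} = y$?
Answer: $22201$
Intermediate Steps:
$z = 49$ ($z = 13 + \left(6 + 0\right)^{2} = 13 + 6^{2} = 13 + 36 = 49$)
$\left(\left(5 + 5\right)^{2} + z\right)^{2} = \left(\left(5 + 5\right)^{2} + 49\right)^{2} = \left(10^{2} + 49\right)^{2} = \left(100 + 49\right)^{2} = 149^{2} = 22201$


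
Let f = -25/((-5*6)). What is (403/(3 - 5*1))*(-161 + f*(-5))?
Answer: 399373/12 ≈ 33281.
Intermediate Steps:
f = 5/6 (f = -25/(-30) = -25*(-1/30) = 5/6 ≈ 0.83333)
(403/(3 - 5*1))*(-161 + f*(-5)) = (403/(3 - 5*1))*(-161 + (5/6)*(-5)) = (403/(3 - 5))*(-161 - 25/6) = (403/(-2))*(-991/6) = (403*(-1/2))*(-991/6) = -403/2*(-991/6) = 399373/12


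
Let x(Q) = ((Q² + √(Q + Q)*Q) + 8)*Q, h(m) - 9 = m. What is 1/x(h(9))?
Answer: 1/7920 ≈ 0.00012626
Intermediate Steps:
h(m) = 9 + m
x(Q) = Q*(8 + Q² + √2*Q^(3/2)) (x(Q) = ((Q² + √(2*Q)*Q) + 8)*Q = ((Q² + (√2*√Q)*Q) + 8)*Q = ((Q² + √2*Q^(3/2)) + 8)*Q = (8 + Q² + √2*Q^(3/2))*Q = Q*(8 + Q² + √2*Q^(3/2)))
1/x(h(9)) = 1/((9 + 9)³ + 8*(9 + 9) + √2*(9 + 9)^(5/2)) = 1/(18³ + 8*18 + √2*18^(5/2)) = 1/(5832 + 144 + √2*(972*√2)) = 1/(5832 + 144 + 1944) = 1/7920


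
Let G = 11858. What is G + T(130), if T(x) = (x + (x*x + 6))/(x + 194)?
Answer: 964757/81 ≈ 11911.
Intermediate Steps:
T(x) = (6 + x + x²)/(194 + x) (T(x) = (x + (x² + 6))/(194 + x) = (x + (6 + x²))/(194 + x) = (6 + x + x²)/(194 + x))
G + T(130) = 11858 + (6 + 130 + 130²)/(194 + 130) = 11858 + (6 + 130 + 16900)/324 = 11858 + (1/324)*17036 = 11858 + 4259/81 = 964757/81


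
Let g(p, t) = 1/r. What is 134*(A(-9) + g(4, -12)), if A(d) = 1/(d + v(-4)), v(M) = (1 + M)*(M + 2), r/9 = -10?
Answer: -2077/45 ≈ -46.156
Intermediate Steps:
r = -90 (r = 9*(-10) = -90)
g(p, t) = -1/90 (g(p, t) = 1/(-90) = -1/90)
v(M) = (1 + M)*(2 + M)
A(d) = 1/(6 + d) (A(d) = 1/(d + (2 + (-4)² + 3*(-4))) = 1/(d + (2 + 16 - 12)) = 1/(d + 6) = 1/(6 + d))
134*(A(-9) + g(4, -12)) = 134*(1/(6 - 9) - 1/90) = 134*(1/(-3) - 1/90) = 134*(-⅓ - 1/90) = 134*(-31/90) = -2077/45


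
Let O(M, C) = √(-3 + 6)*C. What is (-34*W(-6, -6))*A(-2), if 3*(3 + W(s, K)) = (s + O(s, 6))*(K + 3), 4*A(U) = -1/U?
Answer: -51/4 + 51*√3/2 ≈ 31.417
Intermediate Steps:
O(M, C) = C*√3 (O(M, C) = √3*C = C*√3)
A(U) = -1/(4*U) (A(U) = (-1/U)/4 = -1/(4*U))
W(s, K) = -3 + (3 + K)*(s + 6*√3)/3 (W(s, K) = -3 + ((s + 6*√3)*(K + 3))/3 = -3 + ((s + 6*√3)*(3 + K))/3 = -3 + ((3 + K)*(s + 6*√3))/3 = -3 + (3 + K)*(s + 6*√3)/3)
(-34*W(-6, -6))*A(-2) = (-34*(-3 - 6 + 6*√3 + 2*(-6)*√3 + (⅓)*(-6)*(-6)))*(-¼/(-2)) = (-34*(-3 - 6 + 6*√3 - 12*√3 + 12))*(-¼*(-½)) = -34*(3 - 6*√3)*(⅛) = (-102 + 204*√3)*(⅛) = -51/4 + 51*√3/2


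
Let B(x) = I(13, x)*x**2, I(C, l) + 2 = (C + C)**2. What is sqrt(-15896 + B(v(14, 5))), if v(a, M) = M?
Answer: 3*sqrt(106) ≈ 30.887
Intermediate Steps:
I(C, l) = -2 + 4*C**2 (I(C, l) = -2 + (C + C)**2 = -2 + (2*C)**2 = -2 + 4*C**2)
B(x) = 674*x**2 (B(x) = (-2 + 4*13**2)*x**2 = (-2 + 4*169)*x**2 = (-2 + 676)*x**2 = 674*x**2)
sqrt(-15896 + B(v(14, 5))) = sqrt(-15896 + 674*5**2) = sqrt(-15896 + 674*25) = sqrt(-15896 + 16850) = sqrt(954) = 3*sqrt(106)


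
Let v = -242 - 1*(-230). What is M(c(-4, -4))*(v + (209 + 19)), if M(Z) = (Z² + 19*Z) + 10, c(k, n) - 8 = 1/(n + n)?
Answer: 382995/8 ≈ 47874.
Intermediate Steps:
c(k, n) = 8 + 1/(2*n) (c(k, n) = 8 + 1/(n + n) = 8 + 1/(2*n))
M(Z) = 10 + Z² + 19*Z
v = -12 (v = -242 + 230 = -12)
M(c(-4, -4))*(v + (209 + 19)) = (10 + (8 + (½)/(-4))² + 19*(8 + (½)/(-4)))*(-12 + (209 + 19)) = (10 + (8 + (½)*(-¼))² + 19*(8 + (½)*(-¼)))*(-12 + 228) = (10 + (8 - ⅛)² + 19*(8 - ⅛))*216 = (10 + (63/8)² + 19*(63/8))*216 = (10 + 3969/64 + 1197/8)*216 = (14185/64)*216 = 382995/8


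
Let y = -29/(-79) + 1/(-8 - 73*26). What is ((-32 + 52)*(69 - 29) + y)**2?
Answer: 17731637532438025/27680307876 ≈ 6.4059e+5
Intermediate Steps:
y = 60995/166374 (y = -29*(-1/79) + (1/26)/(-81) = 29/79 - 1/81*1/26 = 29/79 - 1/2106 = 60995/166374 ≈ 0.36661)
((-32 + 52)*(69 - 29) + y)**2 = ((-32 + 52)*(69 - 29) + 60995/166374)**2 = (20*40 + 60995/166374)**2 = (800 + 60995/166374)**2 = (133160195/166374)**2 = 17731637532438025/27680307876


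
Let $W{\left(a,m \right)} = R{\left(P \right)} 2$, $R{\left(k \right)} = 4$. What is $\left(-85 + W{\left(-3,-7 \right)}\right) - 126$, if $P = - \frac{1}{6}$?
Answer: $-203$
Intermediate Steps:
$P = - \frac{1}{6}$ ($P = \left(-1\right) \frac{1}{6} = - \frac{1}{6} \approx -0.16667$)
$W{\left(a,m \right)} = 8$ ($W{\left(a,m \right)} = 4 \cdot 2 = 8$)
$\left(-85 + W{\left(-3,-7 \right)}\right) - 126 = \left(-85 + 8\right) - 126 = -77 - 126 = -203$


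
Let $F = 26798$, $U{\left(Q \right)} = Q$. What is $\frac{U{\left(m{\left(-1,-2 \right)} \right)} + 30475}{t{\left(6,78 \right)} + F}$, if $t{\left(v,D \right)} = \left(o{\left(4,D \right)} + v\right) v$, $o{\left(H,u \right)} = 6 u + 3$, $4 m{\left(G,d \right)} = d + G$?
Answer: $\frac{121897}{118640} \approx 1.0275$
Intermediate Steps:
$m{\left(G,d \right)} = \frac{G}{4} + \frac{d}{4}$ ($m{\left(G,d \right)} = \frac{d + G}{4} = \frac{G + d}{4} = \frac{G}{4} + \frac{d}{4}$)
$o{\left(H,u \right)} = 3 + 6 u$
$t{\left(v,D \right)} = v \left(3 + v + 6 D\right)$ ($t{\left(v,D \right)} = \left(\left(3 + 6 D\right) + v\right) v = \left(3 + v + 6 D\right) v = v \left(3 + v + 6 D\right)$)
$\frac{U{\left(m{\left(-1,-2 \right)} \right)} + 30475}{t{\left(6,78 \right)} + F} = \frac{\left(\frac{1}{4} \left(-1\right) + \frac{1}{4} \left(-2\right)\right) + 30475}{6 \left(3 + 6 + 6 \cdot 78\right) + 26798} = \frac{\left(- \frac{1}{4} - \frac{1}{2}\right) + 30475}{6 \left(3 + 6 + 468\right) + 26798} = \frac{- \frac{3}{4} + 30475}{6 \cdot 477 + 26798} = \frac{121897}{4 \left(2862 + 26798\right)} = \frac{121897}{4 \cdot 29660} = \frac{121897}{4} \cdot \frac{1}{29660} = \frac{121897}{118640}$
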